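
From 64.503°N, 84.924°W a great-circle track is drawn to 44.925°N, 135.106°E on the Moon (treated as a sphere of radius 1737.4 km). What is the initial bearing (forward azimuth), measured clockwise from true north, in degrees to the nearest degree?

With φ₁ = 1.1258, φ₂ = 0.7841, Δλ = -2.4429 rad, the forward-azimuth formula gives
θ = atan2( sin Δλ cos φ₂ , cos φ₁ sin φ₂ − sin φ₁ cos φ₂ cos Δλ ) = atan2(-0.4554, 0.7933) = -29.86°.
Adding 360° brings this into [0°, 360°): 330°.

330°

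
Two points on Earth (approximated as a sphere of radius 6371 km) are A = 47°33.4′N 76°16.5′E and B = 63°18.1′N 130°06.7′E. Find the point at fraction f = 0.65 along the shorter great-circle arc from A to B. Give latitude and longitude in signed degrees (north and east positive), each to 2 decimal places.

Central angle δ = 0.5768 rad. Interpolating on the sphere with fraction f = 0.65:
P = [sin((1−f)δ)·A + sin(fδ)·B] / sin δ = 0.3677·A + 0.6715·B in Cartesian coordinates,
giving P = (-0.1355, 0.4718, 0.8712), i.e. latitude 60.60°, longitude 106.03°.

60.60°, 106.03°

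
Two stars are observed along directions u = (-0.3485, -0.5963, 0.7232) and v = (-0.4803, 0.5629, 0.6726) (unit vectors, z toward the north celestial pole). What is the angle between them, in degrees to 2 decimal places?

71.45°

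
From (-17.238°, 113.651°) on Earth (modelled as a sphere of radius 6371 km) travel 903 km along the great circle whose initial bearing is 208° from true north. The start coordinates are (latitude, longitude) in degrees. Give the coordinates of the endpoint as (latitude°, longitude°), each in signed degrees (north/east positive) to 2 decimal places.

-24.36°, 109.48°

Angular distance δ = d/R = 903/6371 = 0.14174 rad; initial bearing θ = 3.6303 rad.
sin φ₂ = sin φ₁ cos δ + cos φ₁ sin δ cos θ = (-0.2963)(0.9900) + (0.9551)(0.1413)(-0.8829) = -0.4125, so φ₂ = -24.36°.
Δλ = atan2(sin θ sin δ cos φ₁, cos δ − sin φ₁ sin φ₂) = atan2(-0.0633, 0.8677) = -4.175°.
λ₂ = 113.651° − 4.175° = 109.48°.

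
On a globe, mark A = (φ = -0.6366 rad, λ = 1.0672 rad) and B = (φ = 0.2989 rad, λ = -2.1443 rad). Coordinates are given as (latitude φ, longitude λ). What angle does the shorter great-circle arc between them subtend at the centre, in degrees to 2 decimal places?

Let φ₁ = -0.6366 rad, φ₂ = 0.2989 rad, and Δλ = 3.0717 rad.
cos c = sin φ₁ sin φ₂ + cos φ₁ cos φ₂ cos Δλ = (-0.5945)(0.2945) + (0.8041)(0.9557)(-0.9976) = -0.94164,
so c = arccos(-0.94164) = 2.79827 rad.
So the angular separation is 160.33°.

160.33°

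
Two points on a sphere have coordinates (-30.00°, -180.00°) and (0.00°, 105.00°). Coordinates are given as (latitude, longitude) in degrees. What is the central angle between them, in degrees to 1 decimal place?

77.0°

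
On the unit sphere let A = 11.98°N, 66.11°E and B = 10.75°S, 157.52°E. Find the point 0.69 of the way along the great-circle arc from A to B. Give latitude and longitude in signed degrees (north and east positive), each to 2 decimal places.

The central angle between A and B is δ = 1.6332 rad.
With f = 0.69, the slerp weights are sin((1−f)δ)/sin δ = 0.4859 and sin(fδ)/sin δ = 0.9049.
Weighted sum of the unit vectors: (0.4859)·(0.3962,0.8944,0.2076) + (0.9049)·(-0.9078,0.3757,-0.1865) = (-0.6289, 0.7745, -0.0679).
Converting back: φ = atan2(z, √(x²+y²)) = -3.89°, λ = atan2(y, x) = 129.08°.

-3.89°, 129.08°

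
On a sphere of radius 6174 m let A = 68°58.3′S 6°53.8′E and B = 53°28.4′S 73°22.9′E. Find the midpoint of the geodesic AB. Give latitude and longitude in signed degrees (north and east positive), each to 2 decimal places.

Central angle δ = 0.5822 rad. Interpolating on the sphere with fraction f = 0.5:
P = [sin((1−f)δ)·A + sin(fδ)·B] / sin δ = 0.5220·A + 0.5220·B in Cartesian coordinates,
giving P = (0.2748, 0.3202, -0.9066), i.e. latitude -65.04°, longitude 49.36°.

-65.04°, 49.36°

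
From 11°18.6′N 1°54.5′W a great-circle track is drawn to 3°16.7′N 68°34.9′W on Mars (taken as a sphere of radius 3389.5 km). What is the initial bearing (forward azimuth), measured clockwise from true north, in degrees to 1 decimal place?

268.7°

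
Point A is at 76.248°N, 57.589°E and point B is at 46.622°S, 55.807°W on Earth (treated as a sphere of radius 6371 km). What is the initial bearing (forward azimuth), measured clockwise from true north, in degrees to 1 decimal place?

278.3°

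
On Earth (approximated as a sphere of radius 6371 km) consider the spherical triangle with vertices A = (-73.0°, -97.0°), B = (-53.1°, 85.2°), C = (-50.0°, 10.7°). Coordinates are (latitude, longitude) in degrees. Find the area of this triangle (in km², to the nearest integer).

13598487 km²

Side lengths (central angles): a = 0.7731, b = 0.8292, c = 0.9406 rad; semiperimeter s = 1.2715.
By l'Huilier's theorem, tan(E/4) = √[tan(s/2) tan((s−a)/2) tan((s−b)/2) tan((s−c)/2)], giving spherical excess E = 0.3350 rad.
Area = E·R² = 0.3350 × (6371)² ≈ 13598487 km².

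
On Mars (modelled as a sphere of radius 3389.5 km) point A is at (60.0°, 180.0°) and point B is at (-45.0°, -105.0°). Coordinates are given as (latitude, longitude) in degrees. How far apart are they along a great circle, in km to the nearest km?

7181 km

Let φ₁ = 1.0472 rad, φ₂ = -0.7854 rad, and Δλ = 1.3090 rad.
cos c = sin φ₁ sin φ₂ + cos φ₁ cos φ₂ cos Δλ = (0.8660)(-0.7071) + (0.5000)(0.7071)(0.2588) = -0.52087,
so c = arccos(-0.52087) = 2.11866 rad.
Distance = R·c = 3389.5 × 2.1187 ≈ 7181 km.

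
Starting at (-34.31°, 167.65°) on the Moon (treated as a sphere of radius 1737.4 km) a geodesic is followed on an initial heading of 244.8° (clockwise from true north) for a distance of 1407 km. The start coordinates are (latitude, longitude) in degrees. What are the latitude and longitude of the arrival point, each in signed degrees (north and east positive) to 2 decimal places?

-40.05°, 108.79°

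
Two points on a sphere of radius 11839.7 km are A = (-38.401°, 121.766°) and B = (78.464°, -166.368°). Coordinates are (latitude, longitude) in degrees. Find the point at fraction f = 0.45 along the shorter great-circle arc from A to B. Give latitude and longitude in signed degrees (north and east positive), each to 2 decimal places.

16.38°, 133.17°

The central angle between A and B is δ = 2.1650 rad.
With f = 0.45, the slerp weights are sin((1−f)δ)/sin δ = 1.1207 and sin(fδ)/sin δ = 0.9984.
Weighted sum of the unit vectors: (1.1207)·(-0.4126,0.6663,-0.6212) + (0.9984)·(-0.1943,-0.0471,0.9798) = (-0.6564, 0.6997, 0.2821).
Converting back: φ = atan2(z, √(x²+y²)) = 16.38°, λ = atan2(y, x) = 133.17°.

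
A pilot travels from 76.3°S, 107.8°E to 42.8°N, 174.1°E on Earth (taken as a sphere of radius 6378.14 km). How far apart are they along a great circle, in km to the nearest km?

14046 km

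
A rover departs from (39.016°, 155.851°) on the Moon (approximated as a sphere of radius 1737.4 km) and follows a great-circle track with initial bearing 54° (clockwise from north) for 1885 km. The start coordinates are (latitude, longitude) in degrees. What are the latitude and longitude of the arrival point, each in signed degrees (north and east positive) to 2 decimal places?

Angular distance δ = d/R = 1885/1737.4 = 1.08495 rad; initial bearing θ = 0.9425 rad.
sin φ₂ = sin φ₁ cos δ + cos φ₁ sin δ cos θ = (0.6295)(0.4670) + (0.7770)(0.8843)(0.5878) = 0.6978, so φ₂ = 44.25°.
Δλ = atan2(sin θ sin δ cos φ₁, cos δ − sin φ₁ sin φ₂) = atan2(0.5558, 0.0277) = 87.152°.
λ₂ = 155.851° + 87.152° = 243.00° → -117.00° after wrapping to (−180°, 180°].

44.25°, -117.00°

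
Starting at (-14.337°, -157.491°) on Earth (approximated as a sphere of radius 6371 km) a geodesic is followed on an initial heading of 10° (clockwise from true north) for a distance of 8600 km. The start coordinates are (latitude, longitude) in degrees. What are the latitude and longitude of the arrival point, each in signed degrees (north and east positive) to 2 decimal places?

61.24°, -136.87°

Angular distance δ = d/R = 8600/6371 = 1.34987 rad; initial bearing θ = 0.1745 rad.
sin φ₂ = sin φ₁ cos δ + cos φ₁ sin δ cos θ = (-0.2476)(0.2191) + (0.9689)(0.9757)(0.9848) = 0.8767, so φ₂ = 61.24°.
Δλ = atan2(sin θ sin δ cos φ₁, cos δ − sin φ₁ sin φ₂) = atan2(0.1642, 0.4362) = 20.621°.
λ₂ = -157.491° + 20.621° = -136.87°.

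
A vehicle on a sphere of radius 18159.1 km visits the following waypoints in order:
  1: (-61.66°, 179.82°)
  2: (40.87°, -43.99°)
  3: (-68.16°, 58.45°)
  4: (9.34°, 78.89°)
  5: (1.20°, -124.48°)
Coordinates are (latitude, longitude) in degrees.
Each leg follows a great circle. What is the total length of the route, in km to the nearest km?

Leg 1→2: central angle 2.5589 rad, distance 46466.7 km.
Leg 2→3: central angle 2.3023 rad, distance 41807.5 km.
Leg 3→4: central angle 1.3762 rad, distance 24991.4 km.
Leg 4→5: central angle 2.6956 rad, distance 48950.2 km.
Total: 46466.7 + 41807.5 + 24991.4 + 48950.2 ≈ 162216 km.

162216 km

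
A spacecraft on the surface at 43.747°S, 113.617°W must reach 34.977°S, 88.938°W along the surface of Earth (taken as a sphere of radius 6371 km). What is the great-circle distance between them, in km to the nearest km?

2323 km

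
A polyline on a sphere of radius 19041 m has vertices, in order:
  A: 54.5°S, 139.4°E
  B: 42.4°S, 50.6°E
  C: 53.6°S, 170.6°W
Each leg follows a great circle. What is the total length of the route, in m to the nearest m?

44461 m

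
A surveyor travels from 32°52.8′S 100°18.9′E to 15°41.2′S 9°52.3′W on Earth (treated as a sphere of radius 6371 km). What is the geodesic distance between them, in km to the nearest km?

With latitudes φ₁ = -32.880°, φ₂ = -15.687° and longitude difference Δλ = -110.187°:
Haversine: a = sin²(Δφ/2) + cos φ₁ cos φ₂ sin²(Δλ/2) = 0.0223 + (0.8398)(0.9628)(0.6725) = 0.56611.
Central angle c = 2·arcsin(√a) = 1.70341 rad.
Distance = R·c = 6371 × 1.7034 ≈ 10852 km.

10852 km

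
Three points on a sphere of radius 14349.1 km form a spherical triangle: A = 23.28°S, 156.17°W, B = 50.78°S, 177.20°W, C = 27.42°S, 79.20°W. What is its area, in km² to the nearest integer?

Side lengths (central angles): a = 1.2884, b = 1.1963, c = 0.5580 rad; semiperimeter s = 1.5213.
By l'Huilier's theorem, tan(E/4) = √[tan(s/2) tan((s−a)/2) tan((s−b)/2) tan((s−c)/2)], giving spherical excess E = 0.3895 rad.
Area = E·R² = 0.3895 × (14349.1)² ≈ 80203539 km².

80203539 km²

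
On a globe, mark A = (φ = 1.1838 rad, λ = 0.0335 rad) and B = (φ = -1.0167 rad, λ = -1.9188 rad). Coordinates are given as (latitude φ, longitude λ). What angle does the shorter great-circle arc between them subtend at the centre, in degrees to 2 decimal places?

Let φ₁ = 1.1838 rad, φ₂ = -1.0167 rad, and Δλ = -1.9523 rad.
cos c = sin φ₁ sin φ₂ + cos φ₁ cos φ₂ cos Δλ = (0.9260)(-0.8504) + (0.3774)(0.5262)(-0.3723) = -0.86142,
so c = arccos(-0.86142) = 2.60886 rad.
So the angular separation is 149.48°.

149.48°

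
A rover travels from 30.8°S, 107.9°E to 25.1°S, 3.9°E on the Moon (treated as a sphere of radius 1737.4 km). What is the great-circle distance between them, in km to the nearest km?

2679 km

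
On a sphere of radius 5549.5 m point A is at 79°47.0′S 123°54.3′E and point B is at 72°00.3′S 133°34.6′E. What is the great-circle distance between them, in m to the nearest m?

785 m

Let φ₁ = -1.3925 rad, φ₂ = -1.2567 rad, and Δλ = 0.1688 rad.
cos c = sin φ₁ sin φ₂ + cos φ₁ cos φ₂ cos Δλ = (-0.9841)(-0.9511) + (0.1774)(0.3089)(0.9858) = 0.99002,
so c = arccos(0.99002) = 0.14140 rad.
Distance = R·c = 5549.5 × 0.1414 ≈ 785 m.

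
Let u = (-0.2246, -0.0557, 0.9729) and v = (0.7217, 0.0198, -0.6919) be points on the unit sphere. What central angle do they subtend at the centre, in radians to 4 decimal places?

2.5613 rad

u·v = -0.8363; |u| = 1.0000, |v| = 1.0000.
cos θ = (u·v)/(|u||v|) = -0.8363, so θ = 2.5613 rad.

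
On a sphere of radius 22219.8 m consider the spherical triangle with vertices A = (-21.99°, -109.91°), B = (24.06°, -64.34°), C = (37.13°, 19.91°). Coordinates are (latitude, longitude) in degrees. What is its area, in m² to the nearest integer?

127642493 m²

Side lengths (central angles): a = 1.2461, b = 2.3454, c = 1.1151 rad; semiperimeter s = 2.3533.
By l'Huilier's theorem, tan(E/4) = √[tan(s/2) tan((s−a)/2) tan((s−b)/2) tan((s−c)/2)], giving spherical excess E = 0.2585 rad.
Area = E·R² = 0.2585 × (22219.8)² ≈ 127642493 m².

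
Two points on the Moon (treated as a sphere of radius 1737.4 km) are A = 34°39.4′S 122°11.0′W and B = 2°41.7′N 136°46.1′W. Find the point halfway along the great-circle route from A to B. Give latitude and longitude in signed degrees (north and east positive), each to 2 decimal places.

-16.10°, -130.19°

Central angle δ = 0.6944 rad. Interpolating on the sphere with fraction f = 0.5:
P = [sin((1−f)δ)·A + sin(fδ)·B] / sin δ = 0.5317·A + 0.5317·B in Cartesian coordinates,
giving P = (-0.6199, -0.7340, -0.2774), i.e. latitude -16.10°, longitude -130.19°.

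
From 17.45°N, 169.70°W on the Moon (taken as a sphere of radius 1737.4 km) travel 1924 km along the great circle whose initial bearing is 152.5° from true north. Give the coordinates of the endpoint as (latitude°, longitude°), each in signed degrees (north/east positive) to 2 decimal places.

-38.53°, -137.83°

Angular distance δ = d/R = 1924/1737.4 = 1.10740 rad; initial bearing θ = 2.6616 rad.
sin φ₂ = sin φ₁ cos δ + cos φ₁ sin δ cos θ = (0.2999)(0.4470) + (0.9540)(0.8945)(-0.8870) = -0.6229, so φ₂ = -38.53°.
Δλ = atan2(sin θ sin δ cos φ₁, cos δ − sin φ₁ sin φ₂) = atan2(0.3940, 0.6338) = 31.871°.
λ₂ = -169.700° + 31.871° = -137.83°.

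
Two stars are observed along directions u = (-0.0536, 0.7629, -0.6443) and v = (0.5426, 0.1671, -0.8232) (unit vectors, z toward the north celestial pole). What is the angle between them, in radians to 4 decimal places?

u·v = 0.6288; |u| = 1.0000, |v| = 1.0000.
cos θ = (u·v)/(|u||v|) = 0.6288, so θ = 0.8908 rad.

0.8908 rad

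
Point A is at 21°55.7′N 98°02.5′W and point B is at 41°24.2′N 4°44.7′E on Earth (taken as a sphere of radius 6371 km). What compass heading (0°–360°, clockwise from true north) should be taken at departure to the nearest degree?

With φ₁ = 0.3827, φ₂ = 0.7226, Δλ = 1.7940 rad, the forward-azimuth formula gives
θ = atan2( sin Δλ cos φ₂ , cos φ₁ sin φ₂ − sin φ₁ cos φ₂ cos Δλ ) = atan2(0.7315, 0.6755) = 47.28°.
So the initial bearing is 47°.

47°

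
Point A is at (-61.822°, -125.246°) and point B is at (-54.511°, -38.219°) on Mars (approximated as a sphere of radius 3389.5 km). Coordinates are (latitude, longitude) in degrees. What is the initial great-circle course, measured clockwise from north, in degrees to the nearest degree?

122°

With φ₁ = -1.0790, φ₂ = -0.9514, Δλ = 1.5189 rad, the forward-azimuth formula gives
θ = atan2( sin Δλ cos φ₂ , cos φ₁ sin φ₂ − sin φ₁ cos φ₂ cos Δλ ) = atan2(0.5798, -0.3579) = 121.69°.
So the initial bearing is 122°.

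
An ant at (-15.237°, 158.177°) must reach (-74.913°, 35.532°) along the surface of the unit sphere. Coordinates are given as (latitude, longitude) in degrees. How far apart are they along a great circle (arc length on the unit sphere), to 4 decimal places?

Let φ₁ = -0.2659 rad, φ₂ = -1.3075 rad, and Δλ = -2.1406 rad.
Haversine: a = sin²(Δφ/2) + cos φ₁ cos φ₂ sin²(Δλ/2) = 0.2476 + (0.9648)(0.2603)(0.7697) = 0.44086.
Central angle c = 2·arcsin(√a) = 1.45224 rad.
On the unit sphere the arc length equals the central angle: 1.4522.

1.4522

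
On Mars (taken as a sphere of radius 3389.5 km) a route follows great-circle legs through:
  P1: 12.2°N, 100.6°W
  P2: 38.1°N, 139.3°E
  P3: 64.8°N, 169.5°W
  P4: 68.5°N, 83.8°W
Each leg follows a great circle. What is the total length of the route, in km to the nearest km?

Leg P1→P2: central angle 1.8290 rad, distance 6199.4 km.
Leg P2→P3: central angle 0.6947 rad, distance 2354.6 km.
Leg P3→P4: central angle 0.5480 rad, distance 1857.5 km.
Total: 6199.4 + 2354.6 + 1857.5 ≈ 10411 km.

10411 km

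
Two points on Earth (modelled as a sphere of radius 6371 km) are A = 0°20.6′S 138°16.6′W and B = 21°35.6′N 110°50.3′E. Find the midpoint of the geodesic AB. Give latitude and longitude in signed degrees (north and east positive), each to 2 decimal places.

Central angle δ = 1.9110 rad. Interpolating on the sphere with fraction f = 0.5:
P = [sin((1−f)δ)·A + sin(fδ)·B] / sin δ = 0.8662·A + 0.8662·B in Cartesian coordinates,
giving P = (-0.9331, 0.1763, 0.3136), i.e. latitude 18.28°, longitude 169.30°.

18.28°, 169.30°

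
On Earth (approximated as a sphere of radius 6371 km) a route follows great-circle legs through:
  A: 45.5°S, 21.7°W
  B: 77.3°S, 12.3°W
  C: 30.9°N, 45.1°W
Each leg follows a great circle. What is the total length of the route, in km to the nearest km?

Leg A→B: central angle 0.5589 rad, distance 3560.9 km.
Leg B→C: central angle 1.9203 rad, distance 12234.1 km.
Total: 3560.9 + 12234.1 ≈ 15795 km.

15795 km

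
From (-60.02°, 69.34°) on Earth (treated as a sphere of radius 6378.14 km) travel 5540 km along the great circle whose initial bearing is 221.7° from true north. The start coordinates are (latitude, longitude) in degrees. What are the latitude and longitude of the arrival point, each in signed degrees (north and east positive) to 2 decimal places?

-57.60°, -39.27°

Angular distance δ = d/R = 5540/6378.14 = 0.86859 rad; initial bearing θ = 3.8694 rad.
sin φ₂ = sin φ₁ cos δ + cos φ₁ sin δ cos θ = (-0.8662)(0.6459) + (0.4997)(0.7634)(-0.7466) = -0.8443, so φ₂ = -57.60°.
Δλ = atan2(sin θ sin δ cos φ₁, cos δ − sin φ₁ sin φ₂) = atan2(-0.2538, -0.0854) = -108.607°.
λ₂ = 69.340° − 108.607° = -39.27°.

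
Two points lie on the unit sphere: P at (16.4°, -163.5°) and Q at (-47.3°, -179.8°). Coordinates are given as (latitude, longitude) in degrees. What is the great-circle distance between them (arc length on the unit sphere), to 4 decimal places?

With latitudes φ₁ = 16.400°, φ₂ = -47.300° and longitude difference Δλ = -16.300°:
cos c = sin φ₁ sin φ₂ + cos φ₁ cos φ₂ cos Δλ = (0.2823)(-0.7349) + (0.9593)(0.6782)(0.9598) = 0.41692,
so c = arccos(0.41692) = 1.14074 rad.
On the unit sphere the arc length equals the central angle: 1.1407.

1.1407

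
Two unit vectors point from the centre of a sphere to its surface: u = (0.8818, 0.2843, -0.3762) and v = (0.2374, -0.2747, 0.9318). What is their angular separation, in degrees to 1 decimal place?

102.7°

u·v = -0.2193; |u| = 1.0000, |v| = 1.0000.
cos θ = (u·v)/(|u||v|) = -0.2193, so θ = 102.7°.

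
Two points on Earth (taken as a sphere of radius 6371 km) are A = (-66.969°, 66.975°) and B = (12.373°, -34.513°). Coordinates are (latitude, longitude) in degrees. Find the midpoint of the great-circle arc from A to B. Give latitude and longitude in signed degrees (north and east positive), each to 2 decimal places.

-35.85°, -11.41°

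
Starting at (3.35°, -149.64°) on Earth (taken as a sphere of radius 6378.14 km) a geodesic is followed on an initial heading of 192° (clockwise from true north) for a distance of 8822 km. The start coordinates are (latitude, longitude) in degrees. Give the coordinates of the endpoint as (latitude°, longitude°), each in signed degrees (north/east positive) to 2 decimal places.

-71.52°, 170.24°

Angular distance δ = d/R = 8822/6378.14 = 1.38316 rad; initial bearing θ = 3.3510 rad.
sin φ₂ = sin φ₁ cos δ + cos φ₁ sin δ cos θ = (0.0584)(0.1865) + (0.9983)(0.9824)(-0.9781) = -0.9484, so φ₂ = -71.52°.
Δλ = atan2(sin θ sin δ cos φ₁, cos δ − sin φ₁ sin φ₂) = atan2(-0.2039, 0.2420) = -40.123°.
λ₂ = -149.640° − 40.123° = -189.76° → 170.24° after wrapping to (−180°, 180°].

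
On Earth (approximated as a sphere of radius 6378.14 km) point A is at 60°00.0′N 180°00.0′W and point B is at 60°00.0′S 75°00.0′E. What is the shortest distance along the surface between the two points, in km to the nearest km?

In radians: φ₁ = 1.0472, φ₂ = -1.0472, Δλ = -105.000° = -1.8326 rad.
Haversine: a = sin²(Δφ/2) + cos φ₁ cos φ₂ sin²(Δλ/2) = 0.7500 + (0.5000)(0.5000)(0.6294) = 0.90735.
Central angle c = 2·arcsin(√a) = 2.52302 rad.
Distance = R·c = 6378.14 × 2.5230 ≈ 16092 km.

16092 km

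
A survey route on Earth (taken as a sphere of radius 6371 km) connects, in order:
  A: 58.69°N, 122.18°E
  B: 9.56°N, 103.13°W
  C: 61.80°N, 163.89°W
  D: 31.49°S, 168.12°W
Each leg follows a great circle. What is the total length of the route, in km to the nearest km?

Leg A→B: central angle 1.7911 rad, distance 11410.9 km.
Leg B→C: central angle 1.1875 rad, distance 7565.5 km.
Leg C→D: central angle 1.6293 rad, distance 10380.4 km.
Total: 11410.9 + 7565.5 + 10380.4 ≈ 29357 km.

29357 km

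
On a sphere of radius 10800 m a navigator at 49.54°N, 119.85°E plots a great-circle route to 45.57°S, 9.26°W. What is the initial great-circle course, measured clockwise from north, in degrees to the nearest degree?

Δλ = -129.110° = -2.2534 rad.
y = sin Δλ · cos φ₂ = (-0.7759)(0.7000) = -0.5432
x = cos φ₁ sin φ₂ − sin φ₁ cos φ₂ cos Δλ = (0.6489)(-0.7141) − (0.7609)(0.7000)(-0.6308) = -0.1274
θ = atan2(y, x) = -103.20°; adding 360° gives 257°.

257°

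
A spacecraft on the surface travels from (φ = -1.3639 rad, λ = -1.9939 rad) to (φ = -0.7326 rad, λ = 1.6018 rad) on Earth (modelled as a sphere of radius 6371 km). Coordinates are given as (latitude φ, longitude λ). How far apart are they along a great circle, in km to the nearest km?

6544 km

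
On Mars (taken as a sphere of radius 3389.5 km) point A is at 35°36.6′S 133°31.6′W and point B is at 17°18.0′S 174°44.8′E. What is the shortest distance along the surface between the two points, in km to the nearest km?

2908 km

Let φ₁ = -0.6215 rad, φ₂ = -0.3019 rad, and Δλ = -0.9028 rad.
Haversine: a = sin²(Δφ/2) + cos φ₁ cos φ₂ sin²(Δλ/2) = 0.0253 + (0.8130)(0.9548)(0.1903) = 0.17302.
Central angle c = 2·arcsin(√a) = 0.85800 rad.
Distance = R·c = 3389.5 × 0.8580 ≈ 2908 km.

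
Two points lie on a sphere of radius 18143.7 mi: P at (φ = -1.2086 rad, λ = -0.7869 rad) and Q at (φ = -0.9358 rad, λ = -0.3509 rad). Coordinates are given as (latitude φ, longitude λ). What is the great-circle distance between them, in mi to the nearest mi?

With latitudes φ₁ = -69.248°, φ₂ = -53.617° and longitude difference Δλ = 24.981°:
cos c = sin φ₁ sin φ₂ + cos φ₁ cos φ₂ cos Δλ = (-0.9351)(-0.8051) + (0.3543)(0.5932)(0.9064) = 0.94336,
so c = arccos(0.94336) = 0.33819 rad.
Distance = R·c = 18143.7 × 0.3382 ≈ 6136 mi.

6136 mi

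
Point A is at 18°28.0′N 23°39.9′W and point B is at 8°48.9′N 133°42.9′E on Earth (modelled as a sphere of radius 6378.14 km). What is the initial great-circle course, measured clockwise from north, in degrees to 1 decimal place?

41.2°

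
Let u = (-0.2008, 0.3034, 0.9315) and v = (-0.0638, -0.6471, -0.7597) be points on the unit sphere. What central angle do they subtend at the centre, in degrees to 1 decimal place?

u·v = -0.8912; |u| = 1.0000, |v| = 1.0000.
cos θ = (u·v)/(|u||v|) = -0.8912, so θ = 153.0°.

153.0°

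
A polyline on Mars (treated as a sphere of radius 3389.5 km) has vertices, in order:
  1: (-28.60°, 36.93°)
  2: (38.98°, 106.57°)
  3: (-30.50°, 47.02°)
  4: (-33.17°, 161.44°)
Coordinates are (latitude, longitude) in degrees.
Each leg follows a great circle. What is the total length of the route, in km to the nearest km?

16190 km

Leg 1→2: central angle 1.6345 rad, distance 5540.1 km.
Leg 2→3: central angle 1.5506 rad, distance 5255.8 km.
Leg 3→4: central angle 1.5913 rad, distance 5393.7 km.
Total: 5540.1 + 5255.8 + 5393.7 ≈ 16190 km.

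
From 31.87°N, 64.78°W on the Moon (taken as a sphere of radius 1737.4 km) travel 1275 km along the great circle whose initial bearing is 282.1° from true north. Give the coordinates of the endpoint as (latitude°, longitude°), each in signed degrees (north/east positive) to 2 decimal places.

Angular distance δ = d/R = 1275/1737.4 = 0.73386 rad; initial bearing θ = 4.9236 rad.
sin φ₂ = sin φ₁ cos δ + cos φ₁ sin δ cos θ = (0.5280)(0.7426) + (0.8492)(0.6697)(0.2096) = 0.5113, so φ₂ = 30.75°.
Δλ = atan2(sin θ sin δ cos φ₁, cos δ − sin φ₁ sin φ₂) = atan2(-0.5561, 0.4726) = -49.641°.
λ₂ = -64.780° − 49.641° = -114.42°.

30.75°, -114.42°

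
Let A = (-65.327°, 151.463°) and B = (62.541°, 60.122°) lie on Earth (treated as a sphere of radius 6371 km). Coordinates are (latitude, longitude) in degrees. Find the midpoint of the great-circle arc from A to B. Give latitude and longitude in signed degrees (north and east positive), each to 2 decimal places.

-1.99°, 102.88°

The central angle between A and B is δ = 2.5164 rad.
With f = 0.5, the slerp weights are sin((1−f)δ)/sin δ = 1.6258 and sin(fδ)/sin δ = 1.6258.
Weighted sum of the unit vectors: (1.6258)·(-0.3667,0.1994,-0.9087) + (1.6258)·(0.2297,0.3998,0.8873) = (-0.2228, 0.9743, -0.0347).
Converting back: φ = atan2(z, √(x²+y²)) = -1.99°, λ = atan2(y, x) = 102.88°.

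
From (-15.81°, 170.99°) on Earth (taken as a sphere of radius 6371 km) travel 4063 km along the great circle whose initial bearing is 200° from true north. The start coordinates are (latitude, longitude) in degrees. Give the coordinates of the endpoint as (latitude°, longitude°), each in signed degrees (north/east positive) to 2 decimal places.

-49.22°, 152.83°

Angular distance δ = d/R = 4063/6371 = 0.63773 rad; initial bearing θ = 3.4907 rad.
sin φ₂ = sin φ₁ cos δ + cos φ₁ sin δ cos θ = (-0.2724)(0.8034) + (0.9622)(0.5954)(-0.9397) = -0.7572, so φ₂ = -49.22°.
Δλ = atan2(sin θ sin δ cos φ₁, cos δ − sin φ₁ sin φ₂) = atan2(-0.1959, 0.5971) = -18.165°.
λ₂ = 170.990° − 18.165° = 152.83°.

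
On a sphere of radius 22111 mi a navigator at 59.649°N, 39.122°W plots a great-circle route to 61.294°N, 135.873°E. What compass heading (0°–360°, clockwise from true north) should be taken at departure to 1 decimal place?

With φ₁ = 1.0411, φ₂ = 1.0698, Δλ = 3.0542 rad, the forward-azimuth formula gives
θ = atan2( sin Δλ cos φ₂ , cos φ₁ sin φ₂ − sin φ₁ cos φ₂ cos Δλ ) = atan2(0.0419, 0.8561) = 2.80°.
So the initial bearing is 2.8°.

2.8°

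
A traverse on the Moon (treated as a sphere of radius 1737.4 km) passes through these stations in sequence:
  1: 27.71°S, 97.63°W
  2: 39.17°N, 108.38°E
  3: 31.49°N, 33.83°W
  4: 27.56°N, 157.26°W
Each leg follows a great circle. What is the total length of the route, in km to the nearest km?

10818 km

Leg 1→2: central angle 2.7154 rad, distance 4717.7 km.
Leg 2→3: central angle 1.7645 rad, distance 3065.7 km.
Leg 3→4: central angle 1.7465 rad, distance 3034.4 km.
Total: 4717.7 + 3065.7 + 3034.4 ≈ 10818 km.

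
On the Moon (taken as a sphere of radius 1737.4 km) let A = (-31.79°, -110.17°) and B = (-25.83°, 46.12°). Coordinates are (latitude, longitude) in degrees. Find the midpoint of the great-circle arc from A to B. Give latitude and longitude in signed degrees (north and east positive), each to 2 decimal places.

Central angle δ = 2.0612 rad. Interpolating on the sphere with fraction f = 0.5:
P = [sin((1−f)δ)·A + sin(fδ)·B] / sin δ = 0.9722·A + 0.9722·B in Cartesian coordinates,
giving P = (0.3216, -0.1449, -0.9357), i.e. latitude -69.34°, longitude -24.26°.

-69.34°, -24.26°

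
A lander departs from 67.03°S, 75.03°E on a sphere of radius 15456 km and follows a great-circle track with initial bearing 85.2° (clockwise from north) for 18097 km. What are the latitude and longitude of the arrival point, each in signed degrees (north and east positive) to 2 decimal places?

-19.17°, 151.38°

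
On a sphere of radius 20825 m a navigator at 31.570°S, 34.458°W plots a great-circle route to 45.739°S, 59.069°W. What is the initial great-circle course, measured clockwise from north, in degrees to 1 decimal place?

226.3°

With φ₁ = -0.5510, φ₂ = -0.7983, Δλ = -0.4295 rad, the forward-azimuth formula gives
θ = atan2( sin Δλ cos φ₂ , cos φ₁ sin φ₂ − sin φ₁ cos φ₂ cos Δλ ) = atan2(-0.2907, -0.2780) = -133.72°.
Adding 360° brings this into [0°, 360°): 226.3°.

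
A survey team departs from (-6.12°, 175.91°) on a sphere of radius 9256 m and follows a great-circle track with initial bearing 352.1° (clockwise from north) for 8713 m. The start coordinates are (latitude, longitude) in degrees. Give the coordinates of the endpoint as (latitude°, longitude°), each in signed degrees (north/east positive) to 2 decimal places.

Angular distance δ = d/R = 8713/9256 = 0.94134 rad; initial bearing θ = 6.1453 rad.
sin φ₂ = sin φ₁ cos δ + cos φ₁ sin δ cos θ = (-0.1066)(0.5887) + (0.9943)(0.8083)(0.9905) = 0.7333, so φ₂ = 47.17°.
Δλ = atan2(sin θ sin δ cos φ₁, cos δ − sin φ₁ sin φ₂) = atan2(-0.1105, 0.6669) = -9.406°.
λ₂ = 175.910° − 9.406° = 166.50°.

47.17°, 166.50°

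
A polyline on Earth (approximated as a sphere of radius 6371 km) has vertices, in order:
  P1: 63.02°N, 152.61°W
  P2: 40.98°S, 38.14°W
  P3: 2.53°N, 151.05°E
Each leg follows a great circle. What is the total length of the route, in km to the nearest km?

30828 km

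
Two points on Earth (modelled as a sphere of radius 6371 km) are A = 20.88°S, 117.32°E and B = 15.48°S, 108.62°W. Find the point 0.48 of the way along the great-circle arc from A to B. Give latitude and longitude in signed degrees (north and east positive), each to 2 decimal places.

-40.18°, -176.75°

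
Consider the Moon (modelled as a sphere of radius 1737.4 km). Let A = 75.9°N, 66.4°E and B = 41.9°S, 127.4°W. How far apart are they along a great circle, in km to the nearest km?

Let φ₁ = 1.3247 rad, φ₂ = -0.7313 rad, and Δλ = 2.9007 rad.
cos c = sin φ₁ sin φ₂ + cos φ₁ cos φ₂ cos Δλ = (0.9699)(-0.6678) + (0.2436)(0.7443)(-0.9711) = -0.82380,
so c = arccos(-0.82380) = 2.53888 rad.
Distance = R·c = 1737.4 × 2.5389 ≈ 4411 km.

4411 km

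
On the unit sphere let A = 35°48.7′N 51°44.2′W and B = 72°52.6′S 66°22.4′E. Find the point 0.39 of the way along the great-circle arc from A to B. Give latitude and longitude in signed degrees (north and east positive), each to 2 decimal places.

-13.36°, -35.35°

The central angle between A and B is δ = 2.3073 rad.
With f = 0.39, the slerp weights are sin((1−f)δ)/sin δ = 1.3319 and sin(fδ)/sin δ = 1.0572.
Weighted sum of the unit vectors: (1.3319)·(0.5022,-0.6367,0.5851) + (1.0572)·(0.1180,0.2697,-0.9557) = (0.7936, -0.5628, -0.2311).
Converting back: φ = atan2(z, √(x²+y²)) = -13.36°, λ = atan2(y, x) = -35.35°.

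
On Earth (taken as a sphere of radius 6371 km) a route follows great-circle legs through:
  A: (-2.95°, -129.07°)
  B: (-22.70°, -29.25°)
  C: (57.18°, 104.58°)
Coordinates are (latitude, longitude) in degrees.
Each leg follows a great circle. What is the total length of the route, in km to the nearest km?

25575 km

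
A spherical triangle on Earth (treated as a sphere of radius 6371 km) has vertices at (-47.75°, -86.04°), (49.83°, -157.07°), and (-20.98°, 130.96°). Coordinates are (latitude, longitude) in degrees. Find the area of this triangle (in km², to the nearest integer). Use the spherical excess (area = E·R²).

104377246 km²

Side lengths (central angles): a = 1.6581, b = 1.8094, c = 2.0094 rad; semiperimeter s = 2.7384.
By l'Huilier's theorem, tan(E/4) = √[tan(s/2) tan((s−a)/2) tan((s−b)/2) tan((s−c)/2)], giving spherical excess E = 2.5715 rad.
Area = E·R² = 2.5715 × (6371)² ≈ 104377246 km².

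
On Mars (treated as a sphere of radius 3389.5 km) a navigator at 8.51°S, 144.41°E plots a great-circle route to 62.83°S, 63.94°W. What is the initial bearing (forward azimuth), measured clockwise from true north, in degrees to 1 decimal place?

With φ₁ = -0.1485, φ₂ = -1.0966, Δλ = 2.6468 rad, the forward-azimuth formula gives
θ = atan2( sin Δλ cos φ₂ , cos φ₁ sin φ₂ − sin φ₁ cos φ₂ cos Δλ ) = atan2(0.2168, -0.9393) = 167.00°.
So the initial bearing is 167.0°.

167.0°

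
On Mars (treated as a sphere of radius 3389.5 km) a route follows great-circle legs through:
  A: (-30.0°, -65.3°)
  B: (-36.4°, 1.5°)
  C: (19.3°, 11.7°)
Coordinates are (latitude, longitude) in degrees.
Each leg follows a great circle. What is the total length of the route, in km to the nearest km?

6607 km

Leg A→B: central angle 0.9627 rad, distance 3263.1 km.
Leg B→C: central angle 0.9866 rad, distance 3344.1 km.
Total: 3263.1 + 3344.1 ≈ 6607 km.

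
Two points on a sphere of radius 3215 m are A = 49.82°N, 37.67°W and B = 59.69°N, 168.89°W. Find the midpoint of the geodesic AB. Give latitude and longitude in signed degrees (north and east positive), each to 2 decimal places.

Central angle δ = 1.1096 rad. Interpolating on the sphere with fraction f = 0.5:
P = [sin((1−f)δ)·A + sin(fδ)·B] / sin δ = 0.5882·A + 0.5882·B in Cartesian coordinates,
giving P = (0.0091, -0.2891, 0.9572), i.e. latitude 73.19°, longitude -88.20°.

73.19°, -88.20°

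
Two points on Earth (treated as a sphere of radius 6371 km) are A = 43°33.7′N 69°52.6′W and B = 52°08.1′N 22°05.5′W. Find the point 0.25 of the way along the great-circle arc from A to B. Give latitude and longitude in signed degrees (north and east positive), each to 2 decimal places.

47.48°, -59.68°

Central angle δ = 0.5681 rad. Interpolating on the sphere with fraction f = 0.25:
P = [sin((1−f)δ)·A + sin(fδ)·B] / sin δ = 0.7682·A + 0.2631·B in Cartesian coordinates,
giving P = (0.3411, -0.5834, 0.7371), i.e. latitude 47.48°, longitude -59.68°.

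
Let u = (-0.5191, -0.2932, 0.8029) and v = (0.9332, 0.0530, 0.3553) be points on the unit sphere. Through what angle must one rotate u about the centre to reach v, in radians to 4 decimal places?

u·v = -0.2147; |u| = 1.0000, |v| = 1.0000.
cos θ = (u·v)/(|u||v|) = -0.2147, so θ = 1.7872 rad.

1.7872 rad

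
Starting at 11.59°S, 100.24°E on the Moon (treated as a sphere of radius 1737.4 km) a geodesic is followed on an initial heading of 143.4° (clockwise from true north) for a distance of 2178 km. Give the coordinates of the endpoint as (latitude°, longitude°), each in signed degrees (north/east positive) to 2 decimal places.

Angular distance δ = d/R = 2178/1737.4 = 1.25360 rad; initial bearing θ = 2.5028 rad.
sin φ₂ = sin φ₁ cos δ + cos φ₁ sin δ cos θ = (-0.2009)(0.3119) + (0.9796)(0.9501)(-0.8028) = -0.8099, so φ₂ = -54.08°.
Δλ = atan2(sin θ sin δ cos φ₁, cos δ − sin φ₁ sin φ₂) = atan2(0.5549, 0.1492) = 74.952°.
λ₂ = 100.240° + 74.952° = 175.19°.

-54.08°, 175.19°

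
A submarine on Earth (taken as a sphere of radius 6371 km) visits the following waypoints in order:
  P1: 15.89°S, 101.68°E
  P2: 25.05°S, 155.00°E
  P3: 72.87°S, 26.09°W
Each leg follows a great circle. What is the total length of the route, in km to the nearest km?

Leg P1→P2: central angle 0.8810 rad, distance 5612.6 km.
Leg P2→P3: central angle 1.4325 rad, distance 9126.6 km.
Total: 5612.6 + 9126.6 ≈ 14739 km.

14739 km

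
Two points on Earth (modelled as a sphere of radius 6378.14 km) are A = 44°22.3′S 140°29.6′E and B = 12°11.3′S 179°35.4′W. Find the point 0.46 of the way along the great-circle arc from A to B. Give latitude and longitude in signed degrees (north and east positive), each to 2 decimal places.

-31.06°, 162.13°

The central angle between A and B is δ = 0.8182 rad.
With f = 0.46, the slerp weights are sin((1−f)δ)/sin δ = 0.5858 and sin(fδ)/sin δ = 0.5035.
Weighted sum of the unit vectors: (0.5858)·(-0.5515,0.4547,-0.6993) + (0.5035)·(-0.9774,-0.0070,-0.2111) = (-0.8153, 0.2629, -0.5160).
Converting back: φ = atan2(z, √(x²+y²)) = -31.06°, λ = atan2(y, x) = 162.13°.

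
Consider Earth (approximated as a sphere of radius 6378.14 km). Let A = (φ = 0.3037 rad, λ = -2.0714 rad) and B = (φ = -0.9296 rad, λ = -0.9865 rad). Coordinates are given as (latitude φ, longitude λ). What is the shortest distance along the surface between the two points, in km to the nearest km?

In radians: φ₁ = 0.3037, φ₂ = -0.9296, Δλ = 62.160° = 1.0849 rad.
cos c = sin φ₁ sin φ₂ + cos φ₁ cos φ₂ cos Δλ = (0.2991)(-0.8014) + (0.9542)(0.5982)(0.4670) = 0.02690,
so c = arccos(0.02690) = 1.54389 rad.
Distance = R·c = 6378.14 × 1.5439 ≈ 9847 km.

9847 km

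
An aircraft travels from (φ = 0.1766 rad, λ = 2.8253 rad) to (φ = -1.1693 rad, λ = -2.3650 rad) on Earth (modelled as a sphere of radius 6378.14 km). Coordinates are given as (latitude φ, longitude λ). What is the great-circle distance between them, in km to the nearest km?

Let φ₁ = 0.1766 rad, φ₂ = -1.1693 rad, and Δλ = 1.0929 rad.
Haversine: a = sin²(Δφ/2) + cos φ₁ cos φ₂ sin²(Δλ/2) = 0.3885 + (0.9844)(0.3908)(0.2700) = 0.49239.
Central angle c = 2·arcsin(√a) = 1.55557 rad.
Distance = R·c = 6378.14 × 1.5556 ≈ 9922 km.

9922 km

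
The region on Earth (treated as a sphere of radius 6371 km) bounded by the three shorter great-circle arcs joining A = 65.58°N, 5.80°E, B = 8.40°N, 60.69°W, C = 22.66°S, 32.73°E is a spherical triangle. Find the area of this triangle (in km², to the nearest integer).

Side lengths (central angles): a = 1.6818, b = 1.5815, c = 1.2701 rad; semiperimeter s = 2.2667.
By l'Huilier's theorem, tan(E/4) = √[tan(s/2) tan((s−a)/2) tan((s−b)/2) tan((s−c)/2)], giving spherical excess E = 1.3590 rad.
Area = E·R² = 1.3590 × (6371)² ≈ 55160817 km².

55160817 km²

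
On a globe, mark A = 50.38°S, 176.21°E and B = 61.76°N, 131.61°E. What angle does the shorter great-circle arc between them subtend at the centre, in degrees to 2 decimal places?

Let φ₁ = -0.8793 rad, φ₂ = 1.0779 rad, and Δλ = -0.7784 rad.
Haversine: a = sin²(Δφ/2) + cos φ₁ cos φ₂ sin²(Δλ/2) = 0.6884 + (0.6377)(0.4732)(0.1440) = 0.73188.
Central angle c = 2·arcsin(√a) = 2.05303 rad.
So the angular separation is 117.63°.

117.63°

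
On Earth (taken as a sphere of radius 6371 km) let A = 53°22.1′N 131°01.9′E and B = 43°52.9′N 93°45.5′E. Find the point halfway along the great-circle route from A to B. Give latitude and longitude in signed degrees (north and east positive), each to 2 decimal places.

The central angle between A and B is δ = 0.4545 rad.
With f = 0.5, the slerp weights are sin((1−f)δ)/sin δ = 0.5132 and sin(fδ)/sin δ = 0.5132.
Weighted sum of the unit vectors: (0.5132)·(-0.3917,0.4501,0.8025) + (0.5132)·(-0.0472,0.7192,0.6932) = (-0.2253, 0.6001, 0.7676).
Converting back: φ = atan2(z, √(x²+y²)) = 50.14°, λ = atan2(y, x) = 110.58°.

50.14°, 110.58°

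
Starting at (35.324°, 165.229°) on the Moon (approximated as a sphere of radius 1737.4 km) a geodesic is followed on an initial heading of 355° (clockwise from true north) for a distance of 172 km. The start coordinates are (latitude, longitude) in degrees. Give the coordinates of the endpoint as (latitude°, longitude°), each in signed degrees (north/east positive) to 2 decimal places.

40.97°, 164.58°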